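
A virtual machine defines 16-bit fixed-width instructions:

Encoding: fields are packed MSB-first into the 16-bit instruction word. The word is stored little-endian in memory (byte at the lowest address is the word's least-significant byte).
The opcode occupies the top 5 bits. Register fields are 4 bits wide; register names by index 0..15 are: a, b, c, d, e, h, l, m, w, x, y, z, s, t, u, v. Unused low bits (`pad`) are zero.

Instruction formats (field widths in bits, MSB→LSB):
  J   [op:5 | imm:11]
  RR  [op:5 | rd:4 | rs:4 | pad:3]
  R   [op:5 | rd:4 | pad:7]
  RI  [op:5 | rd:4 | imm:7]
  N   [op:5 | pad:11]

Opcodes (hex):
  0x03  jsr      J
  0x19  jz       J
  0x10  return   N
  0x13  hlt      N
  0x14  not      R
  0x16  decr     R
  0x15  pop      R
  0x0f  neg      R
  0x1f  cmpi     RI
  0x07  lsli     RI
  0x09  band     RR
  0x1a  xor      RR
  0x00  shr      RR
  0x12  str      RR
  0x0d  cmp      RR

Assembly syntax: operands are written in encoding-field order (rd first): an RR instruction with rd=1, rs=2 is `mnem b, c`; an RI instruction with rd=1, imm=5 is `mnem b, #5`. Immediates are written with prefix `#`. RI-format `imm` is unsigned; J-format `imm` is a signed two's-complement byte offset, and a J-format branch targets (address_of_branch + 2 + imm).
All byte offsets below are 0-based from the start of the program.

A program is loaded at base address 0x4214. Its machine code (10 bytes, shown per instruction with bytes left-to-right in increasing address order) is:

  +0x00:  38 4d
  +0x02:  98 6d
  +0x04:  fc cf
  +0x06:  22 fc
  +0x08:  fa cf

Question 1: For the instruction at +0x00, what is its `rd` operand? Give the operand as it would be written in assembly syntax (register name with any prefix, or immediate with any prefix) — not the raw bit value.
@+00  little-endian(38 4d) = 0x4d38
  opcode bits[15:11]=0x9: band/RR
  rd@[10:7]=0xa ⇒ y
  rs@[6:3]=0x7 ⇒ m

y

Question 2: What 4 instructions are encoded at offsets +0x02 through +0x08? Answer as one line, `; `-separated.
off 0x02: read 98 6d as little → 0x6d98
  op=0x6d98>>11=0xd ⇒ cmp (RR)
  rd: (w>>7)&0xf=0xb → z
  rs: (w>>3)&0xf=0x3 → d
off 0x04: read fc cf as little → 0xcffc
  op=0xcffc>>11=0x19 ⇒ jz (J)
  imm: (w>>0)&0x7ff=0x7fc (s11→-4) → #-4
off 0x06: read 22 fc as little → 0xfc22
  op=0xfc22>>11=0x1f ⇒ cmpi (RI)
  rd: (w>>7)&0xf=0x8 → w
  imm: (w>>0)&0x7f=0x22 → #34
off 0x08: read fa cf as little → 0xcffa
  op=0xcffa>>11=0x19 ⇒ jz (J)
  imm: (w>>0)&0x7ff=0x7fa (s11→-6) → #-6

cmp z, d; jz #-4; cmpi w, #34; jz #-6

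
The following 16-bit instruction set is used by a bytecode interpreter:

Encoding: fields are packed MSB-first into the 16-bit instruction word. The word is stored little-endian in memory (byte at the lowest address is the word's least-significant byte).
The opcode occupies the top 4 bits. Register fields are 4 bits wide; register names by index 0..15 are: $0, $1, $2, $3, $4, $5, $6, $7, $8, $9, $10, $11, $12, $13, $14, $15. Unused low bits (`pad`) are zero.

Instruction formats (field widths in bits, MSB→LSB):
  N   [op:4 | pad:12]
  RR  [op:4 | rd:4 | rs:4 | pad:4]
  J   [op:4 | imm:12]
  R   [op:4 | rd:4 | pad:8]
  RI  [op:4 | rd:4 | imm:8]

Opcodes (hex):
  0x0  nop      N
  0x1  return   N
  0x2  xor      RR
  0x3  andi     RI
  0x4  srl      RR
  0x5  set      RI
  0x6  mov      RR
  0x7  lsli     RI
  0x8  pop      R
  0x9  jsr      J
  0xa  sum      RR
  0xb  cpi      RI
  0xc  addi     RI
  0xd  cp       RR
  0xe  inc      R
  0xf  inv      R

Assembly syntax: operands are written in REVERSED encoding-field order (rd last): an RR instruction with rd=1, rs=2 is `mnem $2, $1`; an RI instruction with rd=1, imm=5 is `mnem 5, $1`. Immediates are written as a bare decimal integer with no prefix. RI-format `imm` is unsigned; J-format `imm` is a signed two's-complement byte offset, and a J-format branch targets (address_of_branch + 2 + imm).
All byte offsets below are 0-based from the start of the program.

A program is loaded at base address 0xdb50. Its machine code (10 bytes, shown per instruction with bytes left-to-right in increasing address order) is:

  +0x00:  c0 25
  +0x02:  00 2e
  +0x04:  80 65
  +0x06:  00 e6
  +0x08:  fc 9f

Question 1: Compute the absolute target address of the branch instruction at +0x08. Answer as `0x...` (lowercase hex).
0xdb56

+0x08: fc 9f ⇒ word 0x9ffc (little)
  top 4b → 0x9 → jsr [J]
  imm@[11:0]=0xffc (s12→-4) ⇒ -4
  target = base 0xdb50 + off 0x08 + 2 + imm -4 = 0xdb56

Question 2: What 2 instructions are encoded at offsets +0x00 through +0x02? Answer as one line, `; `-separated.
xor $12, $5; xor $0, $14

@+00  little-endian(c0 25) = 0x25c0
  opcode bits[15:12]=0x2: xor/RR
  rd: (w>>8)&0xf=0x5 → $5
  rs: (w>>4)&0xf=0xc → $12
@+02  little-endian(00 2e) = 0x2e00
  opcode bits[15:12]=0x2: xor/RR
  rd: (w>>8)&0xf=0xe → $14
  rs: (w>>4)&0xf=0x0 → $0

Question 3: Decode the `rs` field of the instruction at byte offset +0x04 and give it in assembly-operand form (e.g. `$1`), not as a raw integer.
$8

+0x04: 80 65 ⇒ word 0x6580 (little)
  top 4b → 0x6 → mov [RR]
  [11:8] rd=5 = $5
  [7:4] rs=8 = $8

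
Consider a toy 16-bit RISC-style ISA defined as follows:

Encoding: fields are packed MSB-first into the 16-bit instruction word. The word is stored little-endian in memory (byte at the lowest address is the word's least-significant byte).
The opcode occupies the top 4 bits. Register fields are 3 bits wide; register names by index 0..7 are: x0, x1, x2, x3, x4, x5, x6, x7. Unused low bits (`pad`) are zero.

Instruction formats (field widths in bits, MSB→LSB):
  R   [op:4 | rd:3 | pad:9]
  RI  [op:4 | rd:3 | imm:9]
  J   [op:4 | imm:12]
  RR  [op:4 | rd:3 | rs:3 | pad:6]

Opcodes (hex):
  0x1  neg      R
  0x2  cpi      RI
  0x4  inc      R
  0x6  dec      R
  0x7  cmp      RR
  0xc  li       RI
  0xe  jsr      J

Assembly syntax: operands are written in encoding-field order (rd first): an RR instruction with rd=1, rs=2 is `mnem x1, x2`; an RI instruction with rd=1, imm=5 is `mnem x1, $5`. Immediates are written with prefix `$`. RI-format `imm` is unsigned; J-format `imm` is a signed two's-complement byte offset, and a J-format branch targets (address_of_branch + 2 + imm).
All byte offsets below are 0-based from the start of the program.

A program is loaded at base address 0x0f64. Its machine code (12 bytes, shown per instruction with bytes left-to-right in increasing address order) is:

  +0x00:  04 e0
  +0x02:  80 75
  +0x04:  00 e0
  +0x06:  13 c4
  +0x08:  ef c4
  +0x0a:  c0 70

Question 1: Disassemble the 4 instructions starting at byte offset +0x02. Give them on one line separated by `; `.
cmp x2, x6; jsr $0; li x2, $19; li x2, $239

off 0x02: read 80 75 as little → 0x7580
  op=0x7580>>12=0x7 ⇒ cmp (RR)
  rd@[11:9]=0x2 ⇒ x2
  rs@[8:6]=0x6 ⇒ x6
off 0x04: read 00 e0 as little → 0xe000
  op=0xe000>>12=0xe ⇒ jsr (J)
  imm@[11:0]=0x0 ⇒ $0
off 0x06: read 13 c4 as little → 0xc413
  op=0xc413>>12=0xc ⇒ li (RI)
  rd@[11:9]=0x2 ⇒ x2
  imm@[8:0]=0x13 ⇒ $19
off 0x08: read ef c4 as little → 0xc4ef
  op=0xc4ef>>12=0xc ⇒ li (RI)
  rd@[11:9]=0x2 ⇒ x2
  imm@[8:0]=0xef ⇒ $239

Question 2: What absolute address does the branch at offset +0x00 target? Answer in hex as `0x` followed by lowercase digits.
0x0f6a

@+00  little-endian(04 e0) = 0xe004
  op=0xe004>>12=0xe ⇒ jsr (J)
  imm@[11:0]=0x4 ⇒ $4
  target = base 0x0f64 + off 0x00 + 2 + imm 4 = 0x0f6a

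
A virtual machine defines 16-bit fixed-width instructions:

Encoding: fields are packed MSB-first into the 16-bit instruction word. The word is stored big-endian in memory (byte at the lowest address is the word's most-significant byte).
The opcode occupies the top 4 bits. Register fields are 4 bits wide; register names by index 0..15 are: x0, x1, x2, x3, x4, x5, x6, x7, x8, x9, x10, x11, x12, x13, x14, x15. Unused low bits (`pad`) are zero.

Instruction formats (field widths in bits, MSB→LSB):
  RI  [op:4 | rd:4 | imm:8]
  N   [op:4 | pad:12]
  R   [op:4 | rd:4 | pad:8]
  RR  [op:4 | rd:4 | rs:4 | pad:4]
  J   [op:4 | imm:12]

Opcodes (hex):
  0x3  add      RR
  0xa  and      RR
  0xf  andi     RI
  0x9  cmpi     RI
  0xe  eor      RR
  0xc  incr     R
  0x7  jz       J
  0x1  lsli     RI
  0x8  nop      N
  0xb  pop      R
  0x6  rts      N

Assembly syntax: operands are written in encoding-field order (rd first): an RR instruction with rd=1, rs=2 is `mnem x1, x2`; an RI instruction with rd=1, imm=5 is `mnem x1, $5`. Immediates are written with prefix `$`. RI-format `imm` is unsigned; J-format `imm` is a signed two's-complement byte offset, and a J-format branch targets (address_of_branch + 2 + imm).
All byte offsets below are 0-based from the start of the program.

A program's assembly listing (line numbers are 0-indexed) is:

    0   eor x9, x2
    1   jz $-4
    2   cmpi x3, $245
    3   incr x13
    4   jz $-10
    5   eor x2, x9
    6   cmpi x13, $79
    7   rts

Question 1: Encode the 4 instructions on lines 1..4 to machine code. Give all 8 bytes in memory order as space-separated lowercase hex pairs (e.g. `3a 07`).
L1: jz op=0x7:4|imm=-4:12 ⇒ 0x7ffc ⇒ big 7f fc
L2: cmpi op=0x9:4|rd=3:4|imm=245:8 ⇒ 0x93f5 ⇒ big 93 f5
L3: incr op=0xc:4|rd=13:4|pad=0:8 ⇒ 0xcd00 ⇒ big cd 00
L4: jz op=0x7:4|imm=-10:12 ⇒ 0x7ff6 ⇒ big 7f f6

7f fc 93 f5 cd 00 7f f6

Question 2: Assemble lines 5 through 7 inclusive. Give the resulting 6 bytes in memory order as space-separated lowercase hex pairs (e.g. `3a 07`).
5. eor fields op=0xe:4|rd=2:4|rs=9:4|pad=0:4 → word e290h → e2 90
6. cmpi fields op=0x9:4|rd=13:4|imm=79:8 → word 9d4fh → 9d 4f
7. rts fields op=0x6:4|pad=0:12 → word 6000h → 60 00

e2 90 9d 4f 60 00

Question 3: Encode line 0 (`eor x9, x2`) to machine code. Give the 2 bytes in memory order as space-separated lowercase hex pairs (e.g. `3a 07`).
line 0 (eor): pack op=0xe:4|rd=9:4|rs=2:4|pad=0:4 = 0xe920; big→ e9 20

e9 20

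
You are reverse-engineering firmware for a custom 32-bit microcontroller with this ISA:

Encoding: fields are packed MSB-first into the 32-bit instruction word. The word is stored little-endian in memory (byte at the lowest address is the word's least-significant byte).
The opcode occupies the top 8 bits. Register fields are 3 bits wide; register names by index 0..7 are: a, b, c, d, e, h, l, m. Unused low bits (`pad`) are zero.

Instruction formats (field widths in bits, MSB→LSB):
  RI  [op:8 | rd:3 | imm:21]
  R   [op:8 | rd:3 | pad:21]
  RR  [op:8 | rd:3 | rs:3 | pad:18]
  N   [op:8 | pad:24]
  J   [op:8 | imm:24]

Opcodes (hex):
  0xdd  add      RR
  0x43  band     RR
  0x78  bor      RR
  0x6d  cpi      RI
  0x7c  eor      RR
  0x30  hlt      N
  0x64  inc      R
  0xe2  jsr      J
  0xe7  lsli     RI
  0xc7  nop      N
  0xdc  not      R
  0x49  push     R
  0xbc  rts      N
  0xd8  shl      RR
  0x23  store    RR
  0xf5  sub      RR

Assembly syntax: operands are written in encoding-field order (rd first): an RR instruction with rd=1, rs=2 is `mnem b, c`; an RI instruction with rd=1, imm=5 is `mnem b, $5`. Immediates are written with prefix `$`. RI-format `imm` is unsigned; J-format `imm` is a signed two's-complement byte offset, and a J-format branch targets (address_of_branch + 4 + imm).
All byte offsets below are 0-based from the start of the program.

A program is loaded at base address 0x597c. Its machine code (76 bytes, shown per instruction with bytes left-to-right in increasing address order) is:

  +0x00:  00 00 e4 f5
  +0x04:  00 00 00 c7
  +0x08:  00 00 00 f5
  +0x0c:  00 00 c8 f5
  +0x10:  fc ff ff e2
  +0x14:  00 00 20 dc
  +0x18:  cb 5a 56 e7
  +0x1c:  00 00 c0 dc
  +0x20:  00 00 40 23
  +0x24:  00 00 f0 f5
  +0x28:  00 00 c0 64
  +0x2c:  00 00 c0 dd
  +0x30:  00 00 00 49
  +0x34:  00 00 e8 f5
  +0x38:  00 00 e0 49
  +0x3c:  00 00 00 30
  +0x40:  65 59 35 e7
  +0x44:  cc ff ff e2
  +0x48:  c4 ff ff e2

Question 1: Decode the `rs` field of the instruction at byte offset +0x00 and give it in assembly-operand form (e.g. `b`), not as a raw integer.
off 0x00: read 00 00 e4 f5 as little → 0xf5e40000
  top 8b → 0xf5 → sub [RR]
  rd@[23:21]=0x7 ⇒ m
  rs@[20:18]=0x1 ⇒ b

b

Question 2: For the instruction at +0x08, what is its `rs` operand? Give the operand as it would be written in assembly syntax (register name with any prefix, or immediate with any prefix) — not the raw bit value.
a

@+08  little-endian(00 00 00 f5) = 0xf5000000
  opcode bits[31:24]=0xf5: sub/RR
  [23:21] rd=0 = a
  [20:18] rs=0 = a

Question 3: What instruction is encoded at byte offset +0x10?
jsr $-4

+0x10: fc ff ff e2 ⇒ word 0xe2fffffc (little)
  top 8b → 0xe2 → jsr [J]
  [23:0] imm=16777212 (s24→-4) = $-4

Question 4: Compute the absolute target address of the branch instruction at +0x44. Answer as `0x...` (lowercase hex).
0x5990

off 0x44: read cc ff ff e2 as little → 0xe2ffffcc
  top 8b → 0xe2 → jsr [J]
  [23:0] imm=16777164 (s24→-52) = $-52
  target = base 0x597c + off 0x44 + 4 + imm -52 = 0x5990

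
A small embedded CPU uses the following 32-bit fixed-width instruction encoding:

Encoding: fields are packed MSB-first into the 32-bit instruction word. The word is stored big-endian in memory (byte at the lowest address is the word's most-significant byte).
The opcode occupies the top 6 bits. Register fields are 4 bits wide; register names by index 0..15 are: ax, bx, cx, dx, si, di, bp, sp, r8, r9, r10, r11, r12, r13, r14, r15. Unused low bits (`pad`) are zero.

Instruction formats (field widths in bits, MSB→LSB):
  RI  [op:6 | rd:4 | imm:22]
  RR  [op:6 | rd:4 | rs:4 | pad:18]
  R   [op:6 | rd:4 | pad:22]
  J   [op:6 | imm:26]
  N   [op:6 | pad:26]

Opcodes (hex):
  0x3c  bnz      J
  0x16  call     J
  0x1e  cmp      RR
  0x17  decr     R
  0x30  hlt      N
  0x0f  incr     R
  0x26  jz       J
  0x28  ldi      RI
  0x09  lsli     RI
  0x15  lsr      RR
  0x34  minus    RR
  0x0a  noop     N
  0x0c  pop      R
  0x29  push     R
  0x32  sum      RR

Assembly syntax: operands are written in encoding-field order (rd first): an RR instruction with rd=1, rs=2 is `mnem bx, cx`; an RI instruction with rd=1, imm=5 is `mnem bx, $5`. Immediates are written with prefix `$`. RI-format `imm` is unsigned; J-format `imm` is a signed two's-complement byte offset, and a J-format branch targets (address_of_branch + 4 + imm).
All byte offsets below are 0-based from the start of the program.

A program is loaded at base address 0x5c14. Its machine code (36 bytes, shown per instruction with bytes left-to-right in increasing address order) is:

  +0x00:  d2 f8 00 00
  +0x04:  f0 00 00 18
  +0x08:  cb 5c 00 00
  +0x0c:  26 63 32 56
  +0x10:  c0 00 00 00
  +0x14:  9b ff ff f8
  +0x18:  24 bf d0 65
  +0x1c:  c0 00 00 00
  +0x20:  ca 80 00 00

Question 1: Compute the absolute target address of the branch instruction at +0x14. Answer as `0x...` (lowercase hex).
0x5c24

+0x14: 9b ff ff f8 ⇒ word 0x9bfffff8 (big)
  opcode bits[31:26]=0x26: jz/J
  [25:0] imm=67108856 (s26→-8) = $-8
  target = base 0x5c14 + off 0x14 + 4 + imm -8 = 0x5c24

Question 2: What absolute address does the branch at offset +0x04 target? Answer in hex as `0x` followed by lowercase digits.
+0x04: f0 00 00 18 ⇒ word 0xf0000018 (big)
  opcode bits[31:26]=0x3c: bnz/J
  imm@[25:0]=0x18 ⇒ $24
  target = base 0x5c14 + off 0x04 + 4 + imm 24 = 0x5c34

0x5c34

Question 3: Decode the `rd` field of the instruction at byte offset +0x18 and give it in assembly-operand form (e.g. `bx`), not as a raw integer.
[18] 24 bf d0 65 → 0x24bfd065
  top 6b → 0x9 → lsli [RI]
  rd: (w>>22)&0xf=0x2 → cx
  imm: (w>>0)&0x3fffff=0x3fd065 → $4182117

cx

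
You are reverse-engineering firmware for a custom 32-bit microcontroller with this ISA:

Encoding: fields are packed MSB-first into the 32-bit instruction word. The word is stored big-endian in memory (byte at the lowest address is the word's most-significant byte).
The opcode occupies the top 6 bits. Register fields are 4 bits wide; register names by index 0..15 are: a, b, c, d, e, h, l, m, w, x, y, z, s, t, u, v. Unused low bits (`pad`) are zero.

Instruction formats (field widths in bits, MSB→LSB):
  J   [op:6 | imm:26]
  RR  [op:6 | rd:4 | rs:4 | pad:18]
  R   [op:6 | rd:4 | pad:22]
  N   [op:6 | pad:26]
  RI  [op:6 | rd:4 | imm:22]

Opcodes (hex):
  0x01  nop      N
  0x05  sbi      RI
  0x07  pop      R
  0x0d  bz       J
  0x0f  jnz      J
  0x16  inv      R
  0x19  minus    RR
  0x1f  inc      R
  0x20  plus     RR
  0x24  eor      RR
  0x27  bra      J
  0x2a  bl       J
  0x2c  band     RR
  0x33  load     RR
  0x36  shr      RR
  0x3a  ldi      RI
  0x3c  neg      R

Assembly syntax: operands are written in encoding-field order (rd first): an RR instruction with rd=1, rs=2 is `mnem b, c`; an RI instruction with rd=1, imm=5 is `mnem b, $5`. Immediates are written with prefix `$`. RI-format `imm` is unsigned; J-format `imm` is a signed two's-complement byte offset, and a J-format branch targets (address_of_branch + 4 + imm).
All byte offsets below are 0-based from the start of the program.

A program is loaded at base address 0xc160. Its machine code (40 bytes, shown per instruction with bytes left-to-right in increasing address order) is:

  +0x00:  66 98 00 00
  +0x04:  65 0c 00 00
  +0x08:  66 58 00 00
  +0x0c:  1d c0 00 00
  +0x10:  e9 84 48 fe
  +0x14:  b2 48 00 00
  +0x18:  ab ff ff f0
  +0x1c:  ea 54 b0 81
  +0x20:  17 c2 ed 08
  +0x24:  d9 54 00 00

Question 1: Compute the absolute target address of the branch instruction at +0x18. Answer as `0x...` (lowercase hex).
0xc16c

off 0x18: read ab ff ff f0 as big → 0xabfffff0
  op=0xabfffff0>>26=0x2a ⇒ bl (J)
  [25:0] imm=67108848 (s26→-16) = $-16
  target = base 0xc160 + off 0x18 + 4 + imm -16 = 0xc16c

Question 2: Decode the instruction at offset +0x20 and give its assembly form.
sbi v, $191752

[20] 17 c2 ed 08 → 0x17c2ed08
  opcode bits[31:26]=0x5: sbi/RI
  rd@[25:22]=0xf ⇒ v
  imm@[21:0]=0x2ed08 ⇒ $191752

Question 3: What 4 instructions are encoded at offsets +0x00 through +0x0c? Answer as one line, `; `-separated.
minus y, l; minus e, d; minus x, l; pop m

off 0x00: read 66 98 00 00 as big → 0x66980000
  opcode bits[31:26]=0x19: minus/RR
  rd@[25:22]=0xa ⇒ y
  rs@[21:18]=0x6 ⇒ l
off 0x04: read 65 0c 00 00 as big → 0x650c0000
  opcode bits[31:26]=0x19: minus/RR
  rd@[25:22]=0x4 ⇒ e
  rs@[21:18]=0x3 ⇒ d
off 0x08: read 66 58 00 00 as big → 0x66580000
  opcode bits[31:26]=0x19: minus/RR
  rd@[25:22]=0x9 ⇒ x
  rs@[21:18]=0x6 ⇒ l
off 0x0c: read 1d c0 00 00 as big → 0x1dc00000
  opcode bits[31:26]=0x7: pop/R
  rd@[25:22]=0x7 ⇒ m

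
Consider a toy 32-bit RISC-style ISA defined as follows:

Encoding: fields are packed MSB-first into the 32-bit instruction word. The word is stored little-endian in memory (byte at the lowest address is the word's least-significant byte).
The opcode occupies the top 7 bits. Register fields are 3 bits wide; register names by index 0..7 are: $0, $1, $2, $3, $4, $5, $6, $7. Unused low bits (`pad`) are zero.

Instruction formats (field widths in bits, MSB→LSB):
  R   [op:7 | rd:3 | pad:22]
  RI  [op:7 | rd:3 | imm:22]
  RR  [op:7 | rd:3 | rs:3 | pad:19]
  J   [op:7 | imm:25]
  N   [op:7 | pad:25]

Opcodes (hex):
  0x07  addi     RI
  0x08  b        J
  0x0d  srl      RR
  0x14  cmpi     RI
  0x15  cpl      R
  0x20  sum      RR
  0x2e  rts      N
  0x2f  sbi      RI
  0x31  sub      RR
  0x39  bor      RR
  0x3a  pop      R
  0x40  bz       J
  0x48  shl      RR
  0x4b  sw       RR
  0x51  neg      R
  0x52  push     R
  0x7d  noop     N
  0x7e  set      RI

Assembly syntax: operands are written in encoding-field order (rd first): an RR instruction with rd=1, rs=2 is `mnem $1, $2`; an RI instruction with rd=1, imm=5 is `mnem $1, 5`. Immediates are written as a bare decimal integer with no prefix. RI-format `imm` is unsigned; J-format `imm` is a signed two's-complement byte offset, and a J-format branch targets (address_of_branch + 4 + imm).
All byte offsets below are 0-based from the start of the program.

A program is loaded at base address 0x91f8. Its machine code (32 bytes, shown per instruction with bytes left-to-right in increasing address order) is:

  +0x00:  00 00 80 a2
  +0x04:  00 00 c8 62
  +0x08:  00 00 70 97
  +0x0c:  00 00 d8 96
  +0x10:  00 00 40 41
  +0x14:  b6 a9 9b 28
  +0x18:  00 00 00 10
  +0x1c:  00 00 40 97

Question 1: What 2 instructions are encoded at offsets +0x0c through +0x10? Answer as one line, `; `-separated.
sw $3, $3; sum $5, $0

@+0c  little-endian(00 00 d8 96) = 0x96d80000
  opcode bits[31:25]=0x4b: sw/RR
  rd: (w>>22)&0x7=0x3 → $3
  rs: (w>>19)&0x7=0x3 → $3
@+10  little-endian(00 00 40 41) = 0x41400000
  opcode bits[31:25]=0x20: sum/RR
  rd: (w>>22)&0x7=0x5 → $5
  rs: (w>>19)&0x7=0x0 → $0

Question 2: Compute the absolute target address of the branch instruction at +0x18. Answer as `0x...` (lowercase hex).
[18] 00 00 00 10 → 0x10000000
  opcode bits[31:25]=0x8: b/J
  imm@[24:0]=0x0 ⇒ 0
  target = base 0x91f8 + off 0x18 + 4 + imm 0 = 0x9214

0x9214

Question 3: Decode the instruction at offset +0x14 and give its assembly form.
cmpi $2, 1812918

off 0x14: read b6 a9 9b 28 as little → 0x289ba9b6
  opcode bits[31:25]=0x14: cmpi/RI
  rd: (w>>22)&0x7=0x2 → $2
  imm: (w>>0)&0x3fffff=0x1ba9b6 → 1812918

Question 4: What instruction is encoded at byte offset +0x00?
neg $2

@+00  little-endian(00 00 80 a2) = 0xa2800000
  top 7b → 0x51 → neg [R]
  [24:22] rd=2 = $2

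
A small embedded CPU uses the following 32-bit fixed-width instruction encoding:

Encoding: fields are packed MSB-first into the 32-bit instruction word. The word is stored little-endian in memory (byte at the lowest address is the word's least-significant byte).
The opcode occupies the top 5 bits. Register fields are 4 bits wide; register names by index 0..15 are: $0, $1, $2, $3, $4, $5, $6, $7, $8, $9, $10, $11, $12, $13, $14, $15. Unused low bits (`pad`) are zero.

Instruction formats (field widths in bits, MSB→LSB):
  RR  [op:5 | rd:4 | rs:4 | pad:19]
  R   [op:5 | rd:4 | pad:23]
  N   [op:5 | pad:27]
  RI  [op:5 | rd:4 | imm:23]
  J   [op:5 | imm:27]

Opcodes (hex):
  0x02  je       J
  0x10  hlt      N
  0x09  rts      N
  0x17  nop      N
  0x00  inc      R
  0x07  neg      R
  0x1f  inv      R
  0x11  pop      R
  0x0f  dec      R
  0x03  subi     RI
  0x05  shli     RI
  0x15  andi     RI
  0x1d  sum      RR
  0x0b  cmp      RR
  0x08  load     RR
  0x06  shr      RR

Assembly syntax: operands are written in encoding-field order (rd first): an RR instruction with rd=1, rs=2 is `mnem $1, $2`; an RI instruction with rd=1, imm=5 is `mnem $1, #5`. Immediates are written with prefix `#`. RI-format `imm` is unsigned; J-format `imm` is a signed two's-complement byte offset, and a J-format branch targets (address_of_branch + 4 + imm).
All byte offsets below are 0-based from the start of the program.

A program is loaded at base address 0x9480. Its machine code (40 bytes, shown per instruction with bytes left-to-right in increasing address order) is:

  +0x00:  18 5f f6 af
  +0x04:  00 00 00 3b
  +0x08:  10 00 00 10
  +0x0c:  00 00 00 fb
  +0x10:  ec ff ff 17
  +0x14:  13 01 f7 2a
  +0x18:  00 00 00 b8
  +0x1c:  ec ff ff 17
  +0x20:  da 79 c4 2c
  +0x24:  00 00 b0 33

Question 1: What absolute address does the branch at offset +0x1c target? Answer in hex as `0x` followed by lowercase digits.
0x948c

@+1c  little-endian(ec ff ff 17) = 0x17ffffec
  op=0x17ffffec>>27=0x2 ⇒ je (J)
  imm@[26:0]=0x7ffffec (s27→-20) ⇒ #-20
  target = base 0x9480 + off 0x1c + 4 + imm -20 = 0x948c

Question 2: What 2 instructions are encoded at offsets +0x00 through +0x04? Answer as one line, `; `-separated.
andi $15, #7757592; neg $6

off 0x00: read 18 5f f6 af as little → 0xaff65f18
  top 5b → 0x15 → andi [RI]
  rd@[26:23]=0xf ⇒ $15
  imm@[22:0]=0x765f18 ⇒ #7757592
off 0x04: read 00 00 00 3b as little → 0x3b000000
  top 5b → 0x7 → neg [R]
  rd@[26:23]=0x6 ⇒ $6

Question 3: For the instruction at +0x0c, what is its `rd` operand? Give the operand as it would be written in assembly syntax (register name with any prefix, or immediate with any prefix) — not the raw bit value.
[0c] 00 00 00 fb → 0xfb000000
  opcode bits[31:27]=0x1f: inv/R
  rd@[26:23]=0x6 ⇒ $6

$6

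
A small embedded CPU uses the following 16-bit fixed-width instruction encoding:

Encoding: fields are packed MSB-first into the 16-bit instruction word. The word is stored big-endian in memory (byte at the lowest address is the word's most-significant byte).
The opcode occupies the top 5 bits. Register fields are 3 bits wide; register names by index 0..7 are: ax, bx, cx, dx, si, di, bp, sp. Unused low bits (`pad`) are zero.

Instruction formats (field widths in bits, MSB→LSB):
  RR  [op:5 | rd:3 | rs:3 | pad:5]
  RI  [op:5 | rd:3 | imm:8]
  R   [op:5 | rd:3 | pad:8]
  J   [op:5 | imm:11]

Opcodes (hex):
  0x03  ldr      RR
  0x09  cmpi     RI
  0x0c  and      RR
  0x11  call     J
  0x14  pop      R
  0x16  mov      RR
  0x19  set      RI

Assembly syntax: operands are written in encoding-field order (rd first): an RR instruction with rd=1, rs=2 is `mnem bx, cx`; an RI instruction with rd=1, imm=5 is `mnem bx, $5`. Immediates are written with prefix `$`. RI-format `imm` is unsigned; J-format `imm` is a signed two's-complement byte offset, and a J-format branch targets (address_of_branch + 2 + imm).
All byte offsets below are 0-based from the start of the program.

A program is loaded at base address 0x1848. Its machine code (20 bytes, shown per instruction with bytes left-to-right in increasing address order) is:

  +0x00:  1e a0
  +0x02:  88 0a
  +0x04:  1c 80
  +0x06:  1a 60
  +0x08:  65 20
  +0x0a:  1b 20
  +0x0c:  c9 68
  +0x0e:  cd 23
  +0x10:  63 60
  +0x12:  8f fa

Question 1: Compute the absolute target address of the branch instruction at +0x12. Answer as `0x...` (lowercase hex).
0x1856

@+12  big-endian(8f fa) = 0x8ffa
  opcode bits[15:11]=0x11: call/J
  [10:0] imm=2042 (s11→-6) = $-6
  target = base 0x1848 + off 0x12 + 2 + imm -6 = 0x1856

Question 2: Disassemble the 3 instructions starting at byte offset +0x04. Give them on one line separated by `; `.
ldr si, si; ldr cx, dx; and di, bx

off 0x04: read 1c 80 as big → 0x1c80
  top 5b → 0x3 → ldr [RR]
  [10:8] rd=4 = si
  [7:5] rs=4 = si
off 0x06: read 1a 60 as big → 0x1a60
  top 5b → 0x3 → ldr [RR]
  [10:8] rd=2 = cx
  [7:5] rs=3 = dx
off 0x08: read 65 20 as big → 0x6520
  top 5b → 0xc → and [RR]
  [10:8] rd=5 = di
  [7:5] rs=1 = bx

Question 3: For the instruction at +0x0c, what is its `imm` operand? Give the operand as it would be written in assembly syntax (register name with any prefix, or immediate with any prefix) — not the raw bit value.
$104

off 0x0c: read c9 68 as big → 0xc968
  top 5b → 0x19 → set [RI]
  rd: (w>>8)&0x7=0x1 → bx
  imm: (w>>0)&0xff=0x68 → $104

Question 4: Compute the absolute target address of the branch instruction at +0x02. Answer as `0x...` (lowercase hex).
0x1856

+0x02: 88 0a ⇒ word 0x880a (big)
  opcode bits[15:11]=0x11: call/J
  imm: (w>>0)&0x7ff=0xa → $10
  target = base 0x1848 + off 0x02 + 2 + imm 10 = 0x1856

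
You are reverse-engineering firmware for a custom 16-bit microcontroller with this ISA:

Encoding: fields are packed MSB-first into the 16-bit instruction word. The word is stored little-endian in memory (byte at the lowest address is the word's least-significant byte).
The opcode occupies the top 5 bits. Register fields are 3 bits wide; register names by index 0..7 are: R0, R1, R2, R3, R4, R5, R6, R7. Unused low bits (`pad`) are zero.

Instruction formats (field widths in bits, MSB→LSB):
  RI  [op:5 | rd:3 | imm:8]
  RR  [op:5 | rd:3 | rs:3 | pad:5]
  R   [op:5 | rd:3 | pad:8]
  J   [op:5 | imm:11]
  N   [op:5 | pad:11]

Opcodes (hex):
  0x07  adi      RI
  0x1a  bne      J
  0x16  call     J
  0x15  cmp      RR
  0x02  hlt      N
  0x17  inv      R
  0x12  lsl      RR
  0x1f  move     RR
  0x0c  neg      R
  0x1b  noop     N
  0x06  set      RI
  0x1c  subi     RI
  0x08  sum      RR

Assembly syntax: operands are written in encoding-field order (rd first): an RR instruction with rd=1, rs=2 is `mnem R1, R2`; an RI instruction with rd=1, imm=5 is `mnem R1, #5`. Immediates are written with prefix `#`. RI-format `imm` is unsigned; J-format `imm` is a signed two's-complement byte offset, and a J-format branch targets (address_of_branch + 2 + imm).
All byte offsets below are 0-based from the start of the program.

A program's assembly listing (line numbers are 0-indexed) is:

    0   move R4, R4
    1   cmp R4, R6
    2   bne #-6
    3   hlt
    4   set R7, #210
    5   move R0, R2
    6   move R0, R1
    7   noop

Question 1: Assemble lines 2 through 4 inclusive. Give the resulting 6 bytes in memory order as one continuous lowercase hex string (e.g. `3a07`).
2. bne fields op=0x1a:5|imm=-6:11 → word d7fah → fa d7
3. hlt fields op=0x2:5|pad=0:11 → word 1000h → 00 10
4. set fields op=0x6:5|rd=7:3|imm=210:8 → word 37d2h → d2 37

fad70010d237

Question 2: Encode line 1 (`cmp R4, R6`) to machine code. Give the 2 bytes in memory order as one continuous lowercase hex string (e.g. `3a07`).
1. cmp fields op=0x15:5|rd=4:3|rs=6:3|pad=0:5 → word acc0h → c0 ac

c0ac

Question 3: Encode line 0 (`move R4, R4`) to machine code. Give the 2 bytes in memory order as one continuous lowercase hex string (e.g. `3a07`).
80fc

0. move fields op=0x1f:5|rd=4:3|rs=4:3|pad=0:5 → word fc80h → 80 fc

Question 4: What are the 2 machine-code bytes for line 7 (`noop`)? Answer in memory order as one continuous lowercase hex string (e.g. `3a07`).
00d8

7. noop fields op=0x1b:5|pad=0:11 → word d800h → 00 d8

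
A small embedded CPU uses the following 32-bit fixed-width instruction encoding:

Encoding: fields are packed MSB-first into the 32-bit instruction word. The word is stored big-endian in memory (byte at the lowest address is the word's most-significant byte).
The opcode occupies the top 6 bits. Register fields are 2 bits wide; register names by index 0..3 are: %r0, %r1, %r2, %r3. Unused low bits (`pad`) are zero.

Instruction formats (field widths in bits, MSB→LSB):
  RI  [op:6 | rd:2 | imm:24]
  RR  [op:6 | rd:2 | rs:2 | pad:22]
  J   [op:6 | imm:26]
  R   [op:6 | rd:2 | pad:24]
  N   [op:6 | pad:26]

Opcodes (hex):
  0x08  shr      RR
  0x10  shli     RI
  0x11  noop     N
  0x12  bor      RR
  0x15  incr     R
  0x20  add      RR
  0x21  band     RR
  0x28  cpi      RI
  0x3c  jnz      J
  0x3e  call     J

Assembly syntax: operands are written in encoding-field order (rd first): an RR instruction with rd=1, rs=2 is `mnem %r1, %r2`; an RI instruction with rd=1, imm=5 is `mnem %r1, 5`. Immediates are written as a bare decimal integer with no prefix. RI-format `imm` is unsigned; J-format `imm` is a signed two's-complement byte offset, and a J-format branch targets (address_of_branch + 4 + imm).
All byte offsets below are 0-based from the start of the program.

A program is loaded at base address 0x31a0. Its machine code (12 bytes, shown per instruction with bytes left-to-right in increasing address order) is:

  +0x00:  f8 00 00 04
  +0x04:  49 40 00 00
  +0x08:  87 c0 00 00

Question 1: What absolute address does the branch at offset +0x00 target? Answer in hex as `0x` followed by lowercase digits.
@+00  big-endian(f8 00 00 04) = 0xf8000004
  op=0xf8000004>>26=0x3e ⇒ call (J)
  imm@[25:0]=0x4 ⇒ 4
  target = base 0x31a0 + off 0x00 + 4 + imm 4 = 0x31a8

0x31a8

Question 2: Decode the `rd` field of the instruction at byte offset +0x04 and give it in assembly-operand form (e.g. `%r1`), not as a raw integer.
@+04  big-endian(49 40 00 00) = 0x49400000
  op=0x49400000>>26=0x12 ⇒ bor (RR)
  rd@[25:24]=0x1 ⇒ %r1
  rs@[23:22]=0x1 ⇒ %r1

%r1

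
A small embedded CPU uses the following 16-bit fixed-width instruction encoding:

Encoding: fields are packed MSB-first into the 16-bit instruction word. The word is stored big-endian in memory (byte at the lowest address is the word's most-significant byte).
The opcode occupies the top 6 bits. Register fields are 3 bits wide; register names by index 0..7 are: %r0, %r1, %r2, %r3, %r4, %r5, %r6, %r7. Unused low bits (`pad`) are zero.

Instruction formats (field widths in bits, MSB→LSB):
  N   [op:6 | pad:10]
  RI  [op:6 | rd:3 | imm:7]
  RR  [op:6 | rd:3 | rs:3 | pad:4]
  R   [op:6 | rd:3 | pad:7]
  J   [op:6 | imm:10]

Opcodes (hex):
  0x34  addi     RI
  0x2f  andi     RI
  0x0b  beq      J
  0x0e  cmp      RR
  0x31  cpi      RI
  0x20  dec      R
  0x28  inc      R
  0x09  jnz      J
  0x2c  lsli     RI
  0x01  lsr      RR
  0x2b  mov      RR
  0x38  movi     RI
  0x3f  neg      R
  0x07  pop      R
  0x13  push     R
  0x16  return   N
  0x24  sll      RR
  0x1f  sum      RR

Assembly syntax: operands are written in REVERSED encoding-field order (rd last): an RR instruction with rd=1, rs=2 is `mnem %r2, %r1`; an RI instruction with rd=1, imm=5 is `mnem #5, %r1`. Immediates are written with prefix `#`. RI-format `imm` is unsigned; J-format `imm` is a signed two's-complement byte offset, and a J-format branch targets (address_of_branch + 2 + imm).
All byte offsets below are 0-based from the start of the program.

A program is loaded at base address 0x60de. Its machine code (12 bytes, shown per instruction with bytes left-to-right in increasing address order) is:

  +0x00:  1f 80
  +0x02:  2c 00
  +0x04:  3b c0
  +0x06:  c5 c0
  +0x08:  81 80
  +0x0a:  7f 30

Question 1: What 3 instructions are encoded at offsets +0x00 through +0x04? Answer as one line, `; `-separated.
pop %r7; beq #0; cmp %r4, %r7

off 0x00: read 1f 80 as big → 0x1f80
  op=0x1f80>>10=0x7 ⇒ pop (R)
  [9:7] rd=7 = %r7
off 0x02: read 2c 00 as big → 0x2c00
  op=0x2c00>>10=0xb ⇒ beq (J)
  [9:0] imm=0 = #0
off 0x04: read 3b c0 as big → 0x3bc0
  op=0x3bc0>>10=0xe ⇒ cmp (RR)
  [9:7] rd=7 = %r7
  [6:4] rs=4 = %r4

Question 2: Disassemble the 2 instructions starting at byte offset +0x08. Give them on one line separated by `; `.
off 0x08: read 81 80 as big → 0x8180
  top 6b → 0x20 → dec [R]
  rd: (w>>7)&0x7=0x3 → %r3
off 0x0a: read 7f 30 as big → 0x7f30
  top 6b → 0x1f → sum [RR]
  rd: (w>>7)&0x7=0x6 → %r6
  rs: (w>>4)&0x7=0x3 → %r3

dec %r3; sum %r3, %r6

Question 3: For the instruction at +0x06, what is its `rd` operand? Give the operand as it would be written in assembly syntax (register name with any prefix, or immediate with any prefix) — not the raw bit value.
off 0x06: read c5 c0 as big → 0xc5c0
  op=0xc5c0>>10=0x31 ⇒ cpi (RI)
  [9:7] rd=3 = %r3
  [6:0] imm=64 = #64

%r3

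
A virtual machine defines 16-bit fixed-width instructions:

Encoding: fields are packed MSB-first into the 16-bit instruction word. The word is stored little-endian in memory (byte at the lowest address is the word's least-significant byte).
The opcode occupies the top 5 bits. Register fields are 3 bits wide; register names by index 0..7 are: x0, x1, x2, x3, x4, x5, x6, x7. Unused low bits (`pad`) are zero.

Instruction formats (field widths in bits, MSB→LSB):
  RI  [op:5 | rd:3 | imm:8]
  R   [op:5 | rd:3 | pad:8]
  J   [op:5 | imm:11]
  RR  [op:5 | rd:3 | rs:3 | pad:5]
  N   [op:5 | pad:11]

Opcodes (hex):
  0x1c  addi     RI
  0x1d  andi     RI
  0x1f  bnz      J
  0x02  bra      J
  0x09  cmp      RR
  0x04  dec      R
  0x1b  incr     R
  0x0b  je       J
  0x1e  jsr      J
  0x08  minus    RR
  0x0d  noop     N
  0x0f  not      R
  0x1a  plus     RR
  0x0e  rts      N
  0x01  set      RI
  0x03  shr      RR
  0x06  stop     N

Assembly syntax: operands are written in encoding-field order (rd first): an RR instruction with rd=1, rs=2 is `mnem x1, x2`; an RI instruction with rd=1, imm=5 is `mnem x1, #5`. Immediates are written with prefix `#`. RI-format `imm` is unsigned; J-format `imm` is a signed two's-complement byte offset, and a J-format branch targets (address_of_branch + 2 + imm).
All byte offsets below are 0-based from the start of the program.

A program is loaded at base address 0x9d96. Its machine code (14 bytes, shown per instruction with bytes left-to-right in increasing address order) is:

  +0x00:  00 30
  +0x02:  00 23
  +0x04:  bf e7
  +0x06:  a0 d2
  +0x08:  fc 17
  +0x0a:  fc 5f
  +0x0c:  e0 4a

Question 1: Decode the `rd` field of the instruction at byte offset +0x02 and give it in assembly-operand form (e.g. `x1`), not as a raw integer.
off 0x02: read 00 23 as little → 0x2300
  opcode bits[15:11]=0x4: dec/R
  rd@[10:8]=0x3 ⇒ x3

x3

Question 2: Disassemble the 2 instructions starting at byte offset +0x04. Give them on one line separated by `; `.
addi x7, #191; plus x2, x5

@+04  little-endian(bf e7) = 0xe7bf
  op=0xe7bf>>11=0x1c ⇒ addi (RI)
  [10:8] rd=7 = x7
  [7:0] imm=191 = #191
@+06  little-endian(a0 d2) = 0xd2a0
  op=0xd2a0>>11=0x1a ⇒ plus (RR)
  [10:8] rd=2 = x2
  [7:5] rs=5 = x5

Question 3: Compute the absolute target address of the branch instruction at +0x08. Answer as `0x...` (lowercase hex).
off 0x08: read fc 17 as little → 0x17fc
  op=0x17fc>>11=0x2 ⇒ bra (J)
  [10:0] imm=2044 (s11→-4) = #-4
  target = base 0x9d96 + off 0x08 + 2 + imm -4 = 0x9d9c

0x9d9c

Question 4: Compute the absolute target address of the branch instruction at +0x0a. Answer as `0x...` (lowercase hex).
+0x0a: fc 5f ⇒ word 0x5ffc (little)
  top 5b → 0xb → je [J]
  imm@[10:0]=0x7fc (s11→-4) ⇒ #-4
  target = base 0x9d96 + off 0x0a + 2 + imm -4 = 0x9d9e

0x9d9e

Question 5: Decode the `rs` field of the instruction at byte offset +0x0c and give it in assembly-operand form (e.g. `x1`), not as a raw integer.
@+0c  little-endian(e0 4a) = 0x4ae0
  top 5b → 0x9 → cmp [RR]
  rd: (w>>8)&0x7=0x2 → x2
  rs: (w>>5)&0x7=0x7 → x7

x7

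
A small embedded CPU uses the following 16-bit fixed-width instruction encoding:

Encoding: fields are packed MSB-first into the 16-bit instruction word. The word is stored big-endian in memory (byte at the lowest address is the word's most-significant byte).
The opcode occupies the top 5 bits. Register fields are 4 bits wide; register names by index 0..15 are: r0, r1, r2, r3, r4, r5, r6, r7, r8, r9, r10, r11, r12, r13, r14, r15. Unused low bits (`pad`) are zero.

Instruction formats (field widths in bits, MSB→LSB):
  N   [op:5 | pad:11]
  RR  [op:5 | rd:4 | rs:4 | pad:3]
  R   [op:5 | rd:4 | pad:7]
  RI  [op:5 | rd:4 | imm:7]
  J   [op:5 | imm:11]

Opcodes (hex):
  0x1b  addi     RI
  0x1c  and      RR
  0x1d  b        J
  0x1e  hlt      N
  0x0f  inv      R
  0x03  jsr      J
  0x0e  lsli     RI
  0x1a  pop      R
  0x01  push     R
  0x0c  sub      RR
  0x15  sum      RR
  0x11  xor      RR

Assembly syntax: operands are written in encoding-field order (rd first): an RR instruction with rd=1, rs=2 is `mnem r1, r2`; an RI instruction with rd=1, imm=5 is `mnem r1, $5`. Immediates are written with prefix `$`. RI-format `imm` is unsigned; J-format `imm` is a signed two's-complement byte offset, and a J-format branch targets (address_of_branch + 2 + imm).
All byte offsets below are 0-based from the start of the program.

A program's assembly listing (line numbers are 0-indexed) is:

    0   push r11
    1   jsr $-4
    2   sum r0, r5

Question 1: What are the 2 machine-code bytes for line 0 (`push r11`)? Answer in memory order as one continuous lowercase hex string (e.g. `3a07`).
0d80

line 0 (push): pack op=0x1:5|rd=11:4|pad=0:7 = 0x0d80; big→ 0d 80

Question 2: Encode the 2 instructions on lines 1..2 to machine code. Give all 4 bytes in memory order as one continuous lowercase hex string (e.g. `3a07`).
line 1 (jsr): pack op=0x3:5|imm=-4:11 = 0x1ffc; big→ 1f fc
line 2 (sum): pack op=0x15:5|rd=0:4|rs=5:4|pad=0:3 = 0xa828; big→ a8 28

1ffca828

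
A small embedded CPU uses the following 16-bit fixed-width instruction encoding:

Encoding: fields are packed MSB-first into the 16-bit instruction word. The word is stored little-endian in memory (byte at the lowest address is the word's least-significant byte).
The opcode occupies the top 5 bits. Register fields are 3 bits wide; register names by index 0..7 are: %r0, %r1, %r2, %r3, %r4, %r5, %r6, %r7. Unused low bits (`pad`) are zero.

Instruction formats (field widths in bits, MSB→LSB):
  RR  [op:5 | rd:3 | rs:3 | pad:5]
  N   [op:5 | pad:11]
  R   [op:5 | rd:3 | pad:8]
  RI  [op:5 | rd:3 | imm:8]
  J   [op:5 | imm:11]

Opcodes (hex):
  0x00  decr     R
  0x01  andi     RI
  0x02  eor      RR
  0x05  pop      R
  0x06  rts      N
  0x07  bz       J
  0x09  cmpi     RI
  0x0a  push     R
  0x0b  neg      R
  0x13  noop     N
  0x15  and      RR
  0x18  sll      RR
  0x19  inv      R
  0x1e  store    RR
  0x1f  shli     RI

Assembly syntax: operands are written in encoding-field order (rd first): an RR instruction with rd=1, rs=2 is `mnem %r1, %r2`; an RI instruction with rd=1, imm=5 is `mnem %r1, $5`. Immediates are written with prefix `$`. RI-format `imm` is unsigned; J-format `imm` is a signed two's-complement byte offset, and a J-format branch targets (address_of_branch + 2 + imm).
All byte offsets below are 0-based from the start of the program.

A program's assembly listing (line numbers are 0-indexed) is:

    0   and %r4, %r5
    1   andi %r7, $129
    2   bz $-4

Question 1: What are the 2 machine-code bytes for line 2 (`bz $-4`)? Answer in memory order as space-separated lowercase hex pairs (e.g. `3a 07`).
2. bz fields op=0x7:5|imm=-4:11 → word 3ffch → fc 3f

fc 3f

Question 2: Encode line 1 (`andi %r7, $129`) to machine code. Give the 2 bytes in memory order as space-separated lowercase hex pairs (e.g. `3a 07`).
81 0f

1. andi fields op=0x1:5|rd=7:3|imm=129:8 → word 0f81h → 81 0f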